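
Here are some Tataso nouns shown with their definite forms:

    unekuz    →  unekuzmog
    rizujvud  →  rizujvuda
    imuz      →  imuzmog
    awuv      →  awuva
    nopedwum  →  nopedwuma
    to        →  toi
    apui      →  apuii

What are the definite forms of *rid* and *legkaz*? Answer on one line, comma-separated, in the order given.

rida, legkazmog

The pattern is sibilance of the final sound: -mog when the stem ends in a sibilant (*unekuz*, *imuz*); -a when the stem ends in a non-sibilant consonant (*rizujvud*, *awuv*, *nopedwum*); -i when the stem ends in a vowel (*to*, *apui*).
The final sound of *rid* is /d/, which is a non-sibilant consonant, so the suffix is -a, giving *rida*.
The final sound of *legkaz* is /z/, which is a sibilant, so the suffix is -mog, giving *legkazmog*.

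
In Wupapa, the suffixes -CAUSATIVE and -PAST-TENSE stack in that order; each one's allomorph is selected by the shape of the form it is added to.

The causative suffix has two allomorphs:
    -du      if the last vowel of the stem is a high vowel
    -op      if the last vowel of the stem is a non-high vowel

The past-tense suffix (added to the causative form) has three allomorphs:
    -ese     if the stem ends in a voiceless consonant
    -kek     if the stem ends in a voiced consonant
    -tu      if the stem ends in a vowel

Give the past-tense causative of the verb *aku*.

*aku* — last vowel /u/ (a high vowel) → -du → *akudu*.
Since the final sound of the causative form *akudu* is /u/ (a vowel), it takes -tu, giving *akudutu*.

akudutu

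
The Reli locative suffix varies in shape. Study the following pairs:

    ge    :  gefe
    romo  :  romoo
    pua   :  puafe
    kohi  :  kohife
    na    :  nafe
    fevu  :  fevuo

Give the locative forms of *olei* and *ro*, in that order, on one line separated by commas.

oleife, roo

Looking at the last vowel of each stem: -o when the last vowel of the stem is a rounded vowel (*romo*, *fevu*); -fe when the last vowel of the stem is an unrounded vowel (*ge*, *pua*, *kohi*, *na*).
*olei* — last vowel /i/ (an unrounded vowel) → -fe → *oleife*.
*ro*: last vowel = /o/, a rounded vowel → -o → *roo*.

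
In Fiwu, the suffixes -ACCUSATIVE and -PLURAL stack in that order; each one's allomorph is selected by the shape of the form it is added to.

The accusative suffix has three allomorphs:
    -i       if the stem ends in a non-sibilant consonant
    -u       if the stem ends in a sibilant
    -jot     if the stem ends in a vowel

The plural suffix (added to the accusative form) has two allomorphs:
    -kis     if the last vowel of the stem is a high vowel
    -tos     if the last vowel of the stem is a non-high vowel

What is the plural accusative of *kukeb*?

The final sound of *kukeb* is /b/, which is a non-sibilant consonant, so the accusative suffix is -i, giving *kukebi*.
The accusative form *kukebi* — last vowel /i/ (a high vowel) → -kis → *kukebikis*.

kukebikis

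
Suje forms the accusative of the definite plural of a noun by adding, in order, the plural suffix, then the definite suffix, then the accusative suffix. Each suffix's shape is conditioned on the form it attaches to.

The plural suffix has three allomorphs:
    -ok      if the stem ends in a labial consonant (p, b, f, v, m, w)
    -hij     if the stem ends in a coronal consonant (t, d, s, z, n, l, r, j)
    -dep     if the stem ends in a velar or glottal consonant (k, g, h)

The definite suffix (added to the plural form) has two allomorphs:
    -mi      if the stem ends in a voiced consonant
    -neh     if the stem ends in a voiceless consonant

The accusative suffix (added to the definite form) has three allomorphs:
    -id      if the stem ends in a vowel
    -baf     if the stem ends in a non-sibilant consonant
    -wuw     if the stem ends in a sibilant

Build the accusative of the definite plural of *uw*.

uwoknehbaf

*uw* — final consonant /w/ (labial) → -ok → *uwok*.
The plural form *uwok*: final consonant = /k/, voiceless → -neh → *uwokneh*.
The definite form *uwokneh*: final sound = /h/, a non-sibilant consonant → -baf → *uwoknehbaf*.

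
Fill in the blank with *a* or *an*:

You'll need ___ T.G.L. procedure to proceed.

a

The indefinite article is chosen by the initial *sound* of the following word, not its spelling.
The initialism *T.G.L.* is read letter by letter; the first letter, T, is pronounced /tiː/, which begins with a consonant sound.
So the article is *a*: You'll need a T.G.L. procedure to proceed.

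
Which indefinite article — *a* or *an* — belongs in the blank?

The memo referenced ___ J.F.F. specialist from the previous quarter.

a

The indefinite article is chosen by the initial *sound* of the following word, not its spelling.
The initialism *J.F.F.* is read letter by letter; the first letter, J, is pronounced /dʒeɪ/, which begins with a consonant sound.
So the article is *a*: The memo referenced a J.F.F. specialist from the previous quarter.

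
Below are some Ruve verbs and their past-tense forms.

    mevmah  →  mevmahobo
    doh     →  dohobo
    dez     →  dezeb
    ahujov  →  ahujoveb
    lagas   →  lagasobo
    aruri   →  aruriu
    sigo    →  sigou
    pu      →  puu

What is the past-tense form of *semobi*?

semobiu

Looking at the final sound of each stem: -obo when the stem ends in a voiceless consonant (*mevmah*, *doh*, *lagas*); -eb when the stem ends in a voiced consonant (*dez*, *ahujov*); -u when the stem ends in a vowel (*aruri*, *sigo*, *pu*).
*semobi*: final sound = /i/, a vowel → -u → *semobiu*.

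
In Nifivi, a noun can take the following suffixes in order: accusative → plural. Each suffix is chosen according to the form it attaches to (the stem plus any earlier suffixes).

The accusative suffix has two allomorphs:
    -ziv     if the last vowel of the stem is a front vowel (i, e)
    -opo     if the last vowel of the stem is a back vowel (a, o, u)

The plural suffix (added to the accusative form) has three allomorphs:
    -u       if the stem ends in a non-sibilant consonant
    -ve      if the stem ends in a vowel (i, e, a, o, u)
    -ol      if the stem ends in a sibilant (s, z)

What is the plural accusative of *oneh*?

*oneh* — last vowel /e/ (a front vowel) → -ziv → *onehziv*.
The final sound of the accusative form *onehziv* is /v/, which is a non-sibilant consonant, so the plural suffix is -u, giving *onehzivu*.

onehzivu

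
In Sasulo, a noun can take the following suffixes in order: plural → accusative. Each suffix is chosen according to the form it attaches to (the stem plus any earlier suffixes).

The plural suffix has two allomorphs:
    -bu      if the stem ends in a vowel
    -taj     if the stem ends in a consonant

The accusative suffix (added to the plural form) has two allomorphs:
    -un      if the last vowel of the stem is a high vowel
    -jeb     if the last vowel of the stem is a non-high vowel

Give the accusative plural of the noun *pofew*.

pofewtajjeb

Since the final sound of *pofew* is /w/ (a consonant), it takes -taj, giving *pofewtaj*.
The plural form *pofewtaj*: last vowel = /a/, a non-high vowel → -jeb → *pofewtajjeb*.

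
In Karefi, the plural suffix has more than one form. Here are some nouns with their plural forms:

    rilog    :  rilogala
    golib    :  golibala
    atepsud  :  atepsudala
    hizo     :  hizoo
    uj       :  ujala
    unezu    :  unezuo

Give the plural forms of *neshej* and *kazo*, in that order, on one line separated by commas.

The alternation tracks the final sound of the stem — -ala when the stem ends in a consonant (*rilog*, *golib*, *atepsud*, *uj*); -o when the stem ends in a vowel (*hizo*, *unezu*).
*neshej* — final sound /j/ (a consonant) → -ala → *neshejala*.
*kazo* — final sound /o/ (a vowel) → -o → *kazoo*.

neshejala, kazoo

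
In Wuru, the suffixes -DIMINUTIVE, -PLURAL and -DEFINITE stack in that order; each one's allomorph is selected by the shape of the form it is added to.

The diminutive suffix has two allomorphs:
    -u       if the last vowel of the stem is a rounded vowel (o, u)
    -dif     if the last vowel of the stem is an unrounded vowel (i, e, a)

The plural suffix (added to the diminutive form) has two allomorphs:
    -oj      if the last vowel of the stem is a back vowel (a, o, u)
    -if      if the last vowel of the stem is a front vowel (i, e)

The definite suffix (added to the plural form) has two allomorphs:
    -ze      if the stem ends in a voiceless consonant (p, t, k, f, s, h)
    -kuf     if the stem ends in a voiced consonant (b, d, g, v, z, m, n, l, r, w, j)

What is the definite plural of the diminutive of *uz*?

uzuojkuf

*uz*: last vowel = /u/, a rounded vowel → -u → *uzu*.
Since the last vowel of the diminutive form *uzu* is /u/ (a back vowel), it takes -oj, giving *uzuoj*.
The plural form *uzuoj* — final consonant /j/ (voiced) → -kuf → *uzuojkuf*.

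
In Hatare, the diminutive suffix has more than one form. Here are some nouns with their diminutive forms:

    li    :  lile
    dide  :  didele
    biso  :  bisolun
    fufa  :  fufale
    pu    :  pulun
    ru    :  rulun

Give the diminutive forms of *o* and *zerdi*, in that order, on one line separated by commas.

The suffix is conditioned by the last vowel: -lun when the last vowel of the stem is a rounded vowel (*biso*, *pu*, *ru*); -le when the last vowel of the stem is an unrounded vowel (*li*, *dide*, *fufa*).
*o* — last vowel /o/ (a rounded vowel) → -lun → *olun*.
The last vowel of *zerdi* is /i/, which is an unrounded vowel, so the suffix is -le, giving *zerdile*.

olun, zerdile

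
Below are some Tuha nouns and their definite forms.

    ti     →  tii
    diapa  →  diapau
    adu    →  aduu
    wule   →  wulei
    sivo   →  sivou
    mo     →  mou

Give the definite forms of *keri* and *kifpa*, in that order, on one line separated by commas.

The alternation tracks the last vowel of the stem — -i when the last vowel of the stem is a front vowel (*ti*, *wule*); -u when the last vowel of the stem is a back vowel (*diapa*, *adu*, *sivo*, *mo*).
Since the last vowel of *keri* is /i/ (a front vowel), it takes -i, giving *kerii*.
Since the last vowel of *kifpa* is /a/ (a back vowel), it takes -u, giving *kifpau*.

kerii, kifpau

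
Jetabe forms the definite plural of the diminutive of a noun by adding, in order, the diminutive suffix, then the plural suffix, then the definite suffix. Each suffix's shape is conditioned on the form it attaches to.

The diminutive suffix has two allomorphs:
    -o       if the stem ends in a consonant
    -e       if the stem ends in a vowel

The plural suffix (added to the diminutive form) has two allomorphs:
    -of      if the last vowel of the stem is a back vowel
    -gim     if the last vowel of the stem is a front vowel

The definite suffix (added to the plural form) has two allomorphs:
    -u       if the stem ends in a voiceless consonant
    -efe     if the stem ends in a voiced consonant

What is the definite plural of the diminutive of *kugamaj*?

kugamajoofu

The final sound of *kugamaj* is /j/, which is a consonant, so the diminutive suffix is -o, giving *kugamajo*.
Since the last vowel of the diminutive form *kugamajo* is /o/ (a back vowel), it takes -of, giving *kugamajoof*.
The final consonant of the plural form *kugamajoof* is /f/, which is voiceless, so the definite suffix is -u, giving *kugamajoofu*.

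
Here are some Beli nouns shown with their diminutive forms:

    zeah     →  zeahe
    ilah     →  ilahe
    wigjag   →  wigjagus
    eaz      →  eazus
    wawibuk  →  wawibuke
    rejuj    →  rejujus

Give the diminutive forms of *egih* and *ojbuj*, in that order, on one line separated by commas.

The alternation tracks the final consonant of the stem — -e when the stem ends in a voiceless consonant (*zeah*, *ilah*, *wawibuk*); -us when the stem ends in a voiced consonant (*wigjag*, *eaz*, *rejuj*).
*egih* — final consonant /h/ (voiceless) → -e → *egihe*.
*ojbuj* — final consonant /j/ (voiced) → -us → *ojbujus*.

egihe, ojbujus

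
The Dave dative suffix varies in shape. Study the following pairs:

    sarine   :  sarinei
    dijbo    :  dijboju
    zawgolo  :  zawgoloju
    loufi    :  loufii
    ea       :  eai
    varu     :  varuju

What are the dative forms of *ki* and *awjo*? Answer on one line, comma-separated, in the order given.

Looking at the last vowel of each stem: -ju when the last vowel of the stem is a rounded vowel (*dijbo*, *zawgolo*, *varu*); -i when the last vowel of the stem is an unrounded vowel (*sarine*, *loufi*, *ea*).
The last vowel of *ki* is /i/, which is an unrounded vowel, so the suffix is -i, giving *kii*.
*awjo*: last vowel = /o/, a rounded vowel → -ju → *awjoju*.

kii, awjoju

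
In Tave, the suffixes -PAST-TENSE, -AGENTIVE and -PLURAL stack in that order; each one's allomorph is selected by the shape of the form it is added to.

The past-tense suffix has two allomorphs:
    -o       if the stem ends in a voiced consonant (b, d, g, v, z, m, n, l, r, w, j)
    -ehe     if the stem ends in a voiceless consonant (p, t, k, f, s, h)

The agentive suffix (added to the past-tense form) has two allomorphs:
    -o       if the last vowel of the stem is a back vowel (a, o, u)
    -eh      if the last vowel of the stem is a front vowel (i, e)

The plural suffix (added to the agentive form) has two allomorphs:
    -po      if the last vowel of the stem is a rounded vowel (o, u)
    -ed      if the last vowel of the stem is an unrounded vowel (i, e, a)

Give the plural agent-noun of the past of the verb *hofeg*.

hofegoopo

*hofeg* — final consonant /g/ (voiced) → -o → *hofego*.
The past-tense form *hofego* — last vowel /o/ (a back vowel) → -o → *hofegoo*.
Since the last vowel of the agentive form *hofegoo* is /o/ (a rounded vowel), it takes -po, giving *hofegoopo*.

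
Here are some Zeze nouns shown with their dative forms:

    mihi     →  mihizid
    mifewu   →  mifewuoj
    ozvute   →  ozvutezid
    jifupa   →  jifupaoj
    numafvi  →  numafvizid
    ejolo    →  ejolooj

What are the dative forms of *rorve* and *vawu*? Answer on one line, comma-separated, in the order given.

rorvezid, vawuoj

The suffix is conditioned by the last vowel: -zid when the last vowel of the stem is a front vowel (*mihi*, *ozvute*, *numafvi*); -oj when the last vowel of the stem is a back vowel (*mifewu*, *jifupa*, *ejolo*).
*rorve*: last vowel = /e/, a front vowel → -zid → *rorvezid*.
*vawu* — last vowel /u/ (a back vowel) → -oj → *vawuoj*.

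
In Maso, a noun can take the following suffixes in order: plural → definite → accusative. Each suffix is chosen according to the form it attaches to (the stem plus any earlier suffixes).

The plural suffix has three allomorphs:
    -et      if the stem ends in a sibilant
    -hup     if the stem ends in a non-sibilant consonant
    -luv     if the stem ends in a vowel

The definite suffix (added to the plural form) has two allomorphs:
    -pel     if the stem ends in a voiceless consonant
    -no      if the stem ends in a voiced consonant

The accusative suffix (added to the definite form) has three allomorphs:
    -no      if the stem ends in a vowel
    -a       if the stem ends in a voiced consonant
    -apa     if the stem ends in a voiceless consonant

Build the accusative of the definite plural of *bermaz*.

The final sound of *bermaz* is /z/, which is a sibilant, so the plural suffix is -et, giving *bermazet*.
Since the final consonant of the plural form *bermazet* is /t/ (voiceless), it takes -pel, giving *bermazetpel*.
The definite form *bermazetpel*: final sound = /l/, a voiced consonant → -a → *bermazetpela*.

bermazetpela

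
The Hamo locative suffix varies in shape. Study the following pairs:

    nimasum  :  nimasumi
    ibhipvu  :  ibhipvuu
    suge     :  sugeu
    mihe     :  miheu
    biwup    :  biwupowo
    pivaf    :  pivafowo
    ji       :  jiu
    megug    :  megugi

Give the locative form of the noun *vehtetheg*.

vehtethegi

The alternation tracks the final sound of the stem — -owo when the stem ends in a voiceless consonant (*biwup*, *pivaf*); -i when the stem ends in a voiced consonant (*nimasum*, *megug*); -u when the stem ends in a vowel (*ibhipvu*, *suge*, *mihe*, *ji*).
The final sound of *vehtetheg* is /g/, which is a voiced consonant, so the suffix is -i, giving *vehtethegi*.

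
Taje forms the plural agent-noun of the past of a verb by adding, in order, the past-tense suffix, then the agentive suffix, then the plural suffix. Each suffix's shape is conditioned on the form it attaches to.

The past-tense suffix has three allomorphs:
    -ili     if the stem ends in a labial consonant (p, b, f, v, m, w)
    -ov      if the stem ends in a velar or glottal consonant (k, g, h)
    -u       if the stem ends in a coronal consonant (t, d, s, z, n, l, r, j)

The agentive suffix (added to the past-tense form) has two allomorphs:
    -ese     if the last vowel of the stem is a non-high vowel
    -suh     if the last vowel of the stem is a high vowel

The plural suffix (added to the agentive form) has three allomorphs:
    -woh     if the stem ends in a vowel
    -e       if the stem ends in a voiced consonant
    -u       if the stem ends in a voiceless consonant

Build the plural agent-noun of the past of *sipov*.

*sipov* — final consonant /v/ (labial) → -ili → *sipovili*.
The past-tense form *sipovili*: last vowel = /i/, a high vowel → -suh → *sipovilisuh*.
The agentive form *sipovilisuh* — final sound /h/ (a voiceless consonant) → -u → *sipovilisuhu*.

sipovilisuhu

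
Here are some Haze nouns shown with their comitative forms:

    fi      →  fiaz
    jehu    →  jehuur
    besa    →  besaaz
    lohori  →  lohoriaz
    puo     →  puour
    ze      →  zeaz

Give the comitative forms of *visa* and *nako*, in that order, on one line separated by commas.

visaaz, nakour

Looking at the last vowel of each stem: -ur when the last vowel of the stem is a rounded vowel (*jehu*, *puo*); -az when the last vowel of the stem is an unrounded vowel (*fi*, *besa*, *lohori*, *ze*).
*visa*: last vowel = /a/, an unrounded vowel → -az → *visaaz*.
Since the last vowel of *nako* is /o/ (a rounded vowel), it takes -ur, giving *nakour*.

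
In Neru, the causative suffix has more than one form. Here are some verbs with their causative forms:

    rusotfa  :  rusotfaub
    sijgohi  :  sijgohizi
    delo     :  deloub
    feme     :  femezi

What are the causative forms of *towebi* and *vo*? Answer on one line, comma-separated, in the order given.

The alternation tracks the last vowel of the stem — -zi when the last vowel of the stem is a front vowel (*sijgohi*, *feme*); -ub when the last vowel of the stem is a back vowel (*rusotfa*, *delo*).
The last vowel of *towebi* is /i/, which is a front vowel, so the suffix is -zi, giving *towebizi*.
Since the last vowel of *vo* is /o/ (a back vowel), it takes -ub, giving *voub*.

towebizi, voub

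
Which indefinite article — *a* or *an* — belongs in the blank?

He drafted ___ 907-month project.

The indefinite article is chosen by the initial *sound* of the following word, not its spelling.
The number *907* is spoken "nine hundred …", beginning with /naɪn/ — a consonant sound.
So the article is *a*: He drafted a 907-month project.

a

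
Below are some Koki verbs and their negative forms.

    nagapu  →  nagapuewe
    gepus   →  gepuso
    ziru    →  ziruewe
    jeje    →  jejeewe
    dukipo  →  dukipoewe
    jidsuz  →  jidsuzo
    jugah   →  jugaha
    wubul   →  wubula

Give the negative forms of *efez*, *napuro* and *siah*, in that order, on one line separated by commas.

efezo, napuroewe, siaha

The alternation tracks the final sound of the stem — -o when the stem ends in a sibilant (*gepus*, *jidsuz*); -a when the stem ends in a non-sibilant consonant (*jugah*, *wubul*); -ewe when the stem ends in a vowel (*nagapu*, *ziru*, *jeje*, *dukipo*).
*efez* — final sound /z/ (a sibilant) → -o → *efezo*.
Since the final sound of *napuro* is /o/ (a vowel), it takes -ewe, giving *napuroewe*.
The final sound of *siah* is /h/, which is a non-sibilant consonant, so the suffix is -a, giving *siaha*.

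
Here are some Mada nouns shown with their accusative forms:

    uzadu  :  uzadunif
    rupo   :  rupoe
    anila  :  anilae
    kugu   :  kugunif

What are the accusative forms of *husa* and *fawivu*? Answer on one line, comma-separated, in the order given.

The alternation tracks the last vowel of the stem — -nif when the last vowel of the stem is a high vowel (*uzadu*, *kugu*); -e when the last vowel of the stem is a non-high vowel (*rupo*, *anila*).
The last vowel of *husa* is /a/, which is a non-high vowel, so the suffix is -e, giving *husae*.
*fawivu* — last vowel /u/ (a high vowel) → -nif → *fawivunif*.

husae, fawivunif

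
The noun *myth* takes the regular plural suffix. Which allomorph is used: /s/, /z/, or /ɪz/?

/s/

The stem *myth* ends in a voiceless non-sibilant consonant.
The plural suffix surfaces as /ɪz/ after sibilants, /s/ after other voiceless consonants, and /z/ after other voiced sounds.
So the plural -s on *myth* is pronounced /s/.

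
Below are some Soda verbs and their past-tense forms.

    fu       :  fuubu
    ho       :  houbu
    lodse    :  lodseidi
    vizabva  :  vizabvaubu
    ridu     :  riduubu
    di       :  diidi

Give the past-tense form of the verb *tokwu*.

The alternation tracks the last vowel of the stem — -idi when the last vowel of the stem is a front vowel (*lodse*, *di*); -ubu when the last vowel of the stem is a back vowel (*fu*, *ho*, *vizabva*, *ridu*).
*tokwu* — last vowel /u/ (a back vowel) → -ubu → *tokwuubu*.

tokwuubu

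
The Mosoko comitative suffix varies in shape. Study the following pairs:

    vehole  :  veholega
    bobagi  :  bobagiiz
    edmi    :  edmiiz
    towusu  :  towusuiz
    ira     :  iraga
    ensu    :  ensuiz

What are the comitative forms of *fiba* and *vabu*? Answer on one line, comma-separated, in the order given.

fibaga, vabuiz

The pattern is height harmony: -iz when the last vowel of the stem is a high vowel (*bobagi*, *edmi*, *towusu*, *ensu*); -ga when the last vowel of the stem is a non-high vowel (*vehole*, *ira*).
*fiba*: last vowel = /a/, a non-high vowel → -ga → *fibaga*.
*vabu* — last vowel /u/ (a high vowel) → -iz → *vabuiz*.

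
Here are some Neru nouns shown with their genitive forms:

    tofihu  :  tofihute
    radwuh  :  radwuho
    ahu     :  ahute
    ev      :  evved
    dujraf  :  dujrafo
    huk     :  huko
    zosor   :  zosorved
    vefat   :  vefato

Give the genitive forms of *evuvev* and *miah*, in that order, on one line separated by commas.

evuvevved, miaho

The suffix is conditioned by the final sound: -o when the stem ends in a voiceless consonant (*radwuh*, *dujraf*, *huk*, *vefat*); -ved when the stem ends in a voiced consonant (*ev*, *zosor*); -te when the stem ends in a vowel (*tofihu*, *ahu*).
*evuvev* — final sound /v/ (a voiced consonant) → -ved → *evuvevved*.
The final sound of *miah* is /h/, which is a voiceless consonant, so the suffix is -o, giving *miaho*.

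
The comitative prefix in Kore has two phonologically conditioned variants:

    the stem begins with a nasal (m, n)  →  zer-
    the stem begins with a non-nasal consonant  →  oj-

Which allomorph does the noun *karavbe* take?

oj-

*karavbe* — first consonant /k/ (non-nasal) → oj-.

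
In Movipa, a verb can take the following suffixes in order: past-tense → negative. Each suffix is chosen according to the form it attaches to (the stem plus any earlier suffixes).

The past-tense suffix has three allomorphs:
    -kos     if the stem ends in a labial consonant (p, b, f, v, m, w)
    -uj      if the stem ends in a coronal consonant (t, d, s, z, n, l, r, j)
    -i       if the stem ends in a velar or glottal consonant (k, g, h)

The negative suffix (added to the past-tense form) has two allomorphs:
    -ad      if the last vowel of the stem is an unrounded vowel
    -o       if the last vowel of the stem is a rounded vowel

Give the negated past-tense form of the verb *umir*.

umirujo

Since the final consonant of *umir* is /r/ (coronal), it takes -uj, giving *umiruj*.
The last vowel of the past-tense form *umiruj* is /u/, which is a rounded vowel, so the negative suffix is -o, giving *umirujo*.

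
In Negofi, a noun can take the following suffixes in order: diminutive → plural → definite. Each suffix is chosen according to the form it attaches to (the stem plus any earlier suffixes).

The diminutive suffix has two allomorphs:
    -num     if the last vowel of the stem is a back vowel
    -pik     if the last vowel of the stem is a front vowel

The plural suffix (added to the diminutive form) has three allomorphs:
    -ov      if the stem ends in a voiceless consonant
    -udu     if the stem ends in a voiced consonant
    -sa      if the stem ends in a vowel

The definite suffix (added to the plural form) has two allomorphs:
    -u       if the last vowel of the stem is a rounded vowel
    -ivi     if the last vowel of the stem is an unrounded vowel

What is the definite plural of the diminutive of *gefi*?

Since the last vowel of *gefi* is /i/ (a front vowel), it takes -pik, giving *gefipik*.
The diminutive form *gefipik*: final sound = /k/, a voiceless consonant → -ov → *gefipikov*.
The last vowel of the plural form *gefipikov* is /o/, which is a rounded vowel, so the definite suffix is -u, giving *gefipikovu*.

gefipikovu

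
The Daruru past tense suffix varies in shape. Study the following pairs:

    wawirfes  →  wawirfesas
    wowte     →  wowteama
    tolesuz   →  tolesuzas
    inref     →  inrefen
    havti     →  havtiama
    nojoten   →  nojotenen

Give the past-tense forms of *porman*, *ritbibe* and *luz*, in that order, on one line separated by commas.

The suffix is conditioned by the final sound: -as when the stem ends in a sibilant (*wawirfes*, *tolesuz*); -en when the stem ends in a non-sibilant consonant (*inref*, *nojoten*); -ama when the stem ends in a vowel (*wowte*, *havti*).
*porman*: final sound = /n/, a non-sibilant consonant → -en → *pormanen*.
*ritbibe* — final sound /e/ (a vowel) → -ama → *ritbibeama*.
The final sound of *luz* is /z/, which is a sibilant, so the suffix is -as, giving *luzas*.

pormanen, ritbibeama, luzas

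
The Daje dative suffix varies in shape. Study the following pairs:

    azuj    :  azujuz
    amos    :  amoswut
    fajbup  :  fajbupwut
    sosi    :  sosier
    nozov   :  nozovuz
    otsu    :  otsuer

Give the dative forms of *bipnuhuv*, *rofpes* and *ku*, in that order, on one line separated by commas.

bipnuhuvuz, rofpeswut, kuer

The suffix is conditioned by the final sound: -wut when the stem ends in a voiceless consonant (*amos*, *fajbup*); -uz when the stem ends in a voiced consonant (*azuj*, *nozov*); -er when the stem ends in a vowel (*sosi*, *otsu*).
*bipnuhuv* — final sound /v/ (a voiced consonant) → -uz → *bipnuhuvuz*.
*rofpes* — final sound /s/ (a voiceless consonant) → -wut → *rofpeswut*.
Since the final sound of *ku* is /u/ (a vowel), it takes -er, giving *kuer*.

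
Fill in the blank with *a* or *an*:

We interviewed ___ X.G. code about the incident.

The indefinite article is chosen by the initial *sound* of the following word, not its spelling.
The initialism *X.G.* is read letter by letter; the first letter, X, is pronounced /ɛks/, which begins with a vowel sound.
So the article is *an*: We interviewed an X.G. code about the incident.

an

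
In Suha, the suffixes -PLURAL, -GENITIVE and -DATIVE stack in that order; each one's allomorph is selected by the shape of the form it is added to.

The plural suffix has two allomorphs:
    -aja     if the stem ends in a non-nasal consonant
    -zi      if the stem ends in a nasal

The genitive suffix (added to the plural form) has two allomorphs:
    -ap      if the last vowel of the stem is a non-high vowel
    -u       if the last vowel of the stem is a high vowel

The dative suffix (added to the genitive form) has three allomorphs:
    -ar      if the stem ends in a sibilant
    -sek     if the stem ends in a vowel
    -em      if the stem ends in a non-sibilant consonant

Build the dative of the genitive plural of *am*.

amziusek

The final consonant of *am* is /m/, which is a nasal, so the plural suffix is -zi, giving *amzi*.
The plural form *amzi*: last vowel = /i/, a high vowel → -u → *amziu*.
The genitive form *amziu* — final sound /u/ (a vowel) → -sek → *amziusek*.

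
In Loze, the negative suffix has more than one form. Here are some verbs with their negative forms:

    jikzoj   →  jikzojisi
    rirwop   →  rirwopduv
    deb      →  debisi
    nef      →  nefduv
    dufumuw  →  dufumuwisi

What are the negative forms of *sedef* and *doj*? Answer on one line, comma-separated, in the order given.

The alternation tracks the final consonant of the stem — -duv when the stem ends in a voiceless consonant (*rirwop*, *nef*); -isi when the stem ends in a voiced consonant (*jikzoj*, *deb*, *dufumuw*).
The final consonant of *sedef* is /f/, which is voiceless, so the suffix is -duv, giving *sedefduv*.
The final consonant of *doj* is /j/, which is voiced, so the suffix is -isi, giving *dojisi*.

sedefduv, dojisi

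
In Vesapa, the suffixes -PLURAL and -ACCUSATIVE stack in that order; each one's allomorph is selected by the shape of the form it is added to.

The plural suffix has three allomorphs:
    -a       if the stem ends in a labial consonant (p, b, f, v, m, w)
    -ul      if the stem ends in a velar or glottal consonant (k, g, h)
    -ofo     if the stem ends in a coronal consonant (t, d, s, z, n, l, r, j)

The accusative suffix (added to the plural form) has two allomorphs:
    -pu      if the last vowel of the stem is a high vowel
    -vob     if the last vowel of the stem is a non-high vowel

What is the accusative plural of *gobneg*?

gobnegulpu

Since the final consonant of *gobneg* is /g/ (velar/glottal), it takes -ul, giving *gobnegul*.
The plural form *gobnegul*: last vowel = /u/, a high vowel → -pu → *gobnegulpu*.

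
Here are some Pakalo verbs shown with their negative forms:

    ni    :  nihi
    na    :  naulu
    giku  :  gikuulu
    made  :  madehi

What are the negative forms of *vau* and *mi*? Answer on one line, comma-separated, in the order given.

The alternation tracks the last vowel of the stem — -hi when the last vowel of the stem is a front vowel (*ni*, *made*); -ulu when the last vowel of the stem is a back vowel (*na*, *giku*).
Since the last vowel of *vau* is /u/ (a back vowel), it takes -ulu, giving *vauulu*.
*mi* — last vowel /i/ (a front vowel) → -hi → *mihi*.

vauulu, mihi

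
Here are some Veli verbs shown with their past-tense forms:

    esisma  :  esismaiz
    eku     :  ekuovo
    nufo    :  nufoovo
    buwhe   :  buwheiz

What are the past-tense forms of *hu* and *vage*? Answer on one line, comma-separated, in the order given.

huovo, vageiz

Looking at the last vowel of each stem: -ovo when the last vowel of the stem is a rounded vowel (*eku*, *nufo*); -iz when the last vowel of the stem is an unrounded vowel (*esisma*, *buwhe*).
Since the last vowel of *hu* is /u/ (a rounded vowel), it takes -ovo, giving *huovo*.
The last vowel of *vage* is /e/, which is an unrounded vowel, so the suffix is -iz, giving *vageiz*.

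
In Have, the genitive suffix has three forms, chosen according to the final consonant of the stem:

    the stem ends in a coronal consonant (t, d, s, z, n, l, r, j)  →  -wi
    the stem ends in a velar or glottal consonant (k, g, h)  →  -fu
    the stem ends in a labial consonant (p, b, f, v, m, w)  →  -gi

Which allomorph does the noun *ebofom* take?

-gi

*ebofom*: final consonant = /m/, labial → -gi.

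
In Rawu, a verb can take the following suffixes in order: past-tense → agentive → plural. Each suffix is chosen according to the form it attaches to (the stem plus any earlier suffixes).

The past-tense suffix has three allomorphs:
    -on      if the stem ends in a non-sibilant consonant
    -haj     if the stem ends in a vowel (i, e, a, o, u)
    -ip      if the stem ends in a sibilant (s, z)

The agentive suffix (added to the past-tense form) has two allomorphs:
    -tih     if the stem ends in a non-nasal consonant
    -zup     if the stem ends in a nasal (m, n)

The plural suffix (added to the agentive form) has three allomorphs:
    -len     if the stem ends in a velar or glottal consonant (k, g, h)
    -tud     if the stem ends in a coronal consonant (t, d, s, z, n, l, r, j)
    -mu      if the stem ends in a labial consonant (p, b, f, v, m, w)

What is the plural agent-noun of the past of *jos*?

The final sound of *jos* is /s/, which is a sibilant, so the past-tense suffix is -ip, giving *josip*.
The past-tense form *josip*: final consonant = /p/, non-nasal → -tih → *josiptih*.
The agentive form *josiptih*: final consonant = /h/, velar/glottal → -len → *josiptihlen*.

josiptihlen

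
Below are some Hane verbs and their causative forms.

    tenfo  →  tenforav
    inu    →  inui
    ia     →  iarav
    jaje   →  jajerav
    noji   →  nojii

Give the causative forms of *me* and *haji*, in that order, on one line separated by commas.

The suffix is conditioned by the last vowel: -i when the last vowel of the stem is a high vowel (*inu*, *noji*); -rav when the last vowel of the stem is a non-high vowel (*tenfo*, *ia*, *jaje*).
*me*: last vowel = /e/, a non-high vowel → -rav → *merav*.
Since the last vowel of *haji* is /i/ (a high vowel), it takes -i, giving *hajii*.

merav, hajii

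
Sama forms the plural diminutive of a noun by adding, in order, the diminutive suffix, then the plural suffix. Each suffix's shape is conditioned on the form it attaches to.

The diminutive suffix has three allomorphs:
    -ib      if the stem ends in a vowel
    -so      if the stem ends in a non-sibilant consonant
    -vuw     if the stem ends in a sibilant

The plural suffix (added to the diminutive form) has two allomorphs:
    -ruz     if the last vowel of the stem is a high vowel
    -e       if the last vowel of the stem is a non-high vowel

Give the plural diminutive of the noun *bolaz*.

bolazvuwruz

The final sound of *bolaz* is /z/, which is a sibilant, so the diminutive suffix is -vuw, giving *bolazvuw*.
The last vowel of the diminutive form *bolazvuw* is /u/, which is a high vowel, so the plural suffix is -ruz, giving *bolazvuwruz*.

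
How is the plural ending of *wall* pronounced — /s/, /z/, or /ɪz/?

The stem *wall* ends in a voiced non-sibilant sound.
The plural suffix surfaces as /ɪz/ after sibilants, /s/ after other voiceless consonants, and /z/ after other voiced sounds.
So the plural -s on *wall* is pronounced /z/.

/z/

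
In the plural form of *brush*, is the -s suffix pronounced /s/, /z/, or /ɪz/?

/ɪz/

The stem *brush* ends in a sibilant (/s, z, ʃ, ʒ, tʃ, dʒ/).
The plural suffix surfaces as /ɪz/ after sibilants, /s/ after other voiceless consonants, and /z/ after other voiced sounds.
So the plural -s on *brush* is pronounced /ɪz/.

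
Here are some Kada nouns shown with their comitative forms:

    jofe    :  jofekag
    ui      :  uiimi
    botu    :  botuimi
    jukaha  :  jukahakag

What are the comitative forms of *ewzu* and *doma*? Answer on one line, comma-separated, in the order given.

The pattern is height harmony: -imi when the last vowel of the stem is a high vowel (*ui*, *botu*); -kag when the last vowel of the stem is a non-high vowel (*jofe*, *jukaha*).
*ewzu*: last vowel = /u/, a high vowel → -imi → *ewzuimi*.
The last vowel of *doma* is /a/, which is a non-high vowel, so the suffix is -kag, giving *domakag*.

ewzuimi, domakag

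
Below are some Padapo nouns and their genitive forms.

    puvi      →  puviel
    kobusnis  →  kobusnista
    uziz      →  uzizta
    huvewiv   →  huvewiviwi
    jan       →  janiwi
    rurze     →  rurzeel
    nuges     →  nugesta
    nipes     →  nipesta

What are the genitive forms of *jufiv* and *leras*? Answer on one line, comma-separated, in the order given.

jufiviwi, lerasta

The suffix is conditioned by the final sound: -ta when the stem ends in a sibilant (*kobusnis*, *uziz*, *nuges*, *nipes*); -iwi when the stem ends in a non-sibilant consonant (*huvewiv*, *jan*); -el when the stem ends in a vowel (*puvi*, *rurze*).
The final sound of *jufiv* is /v/, which is a non-sibilant consonant, so the suffix is -iwi, giving *jufiviwi*.
The final sound of *leras* is /s/, which is a sibilant, so the suffix is -ta, giving *lerasta*.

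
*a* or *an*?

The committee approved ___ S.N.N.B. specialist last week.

an

The indefinite article is chosen by the initial *sound* of the following word, not its spelling.
The initialism *S.N.N.B.* is read letter by letter; the first letter, S, is pronounced /ɛs/, which begins with a vowel sound.
So the article is *an*: The committee approved an S.N.N.B. specialist last week.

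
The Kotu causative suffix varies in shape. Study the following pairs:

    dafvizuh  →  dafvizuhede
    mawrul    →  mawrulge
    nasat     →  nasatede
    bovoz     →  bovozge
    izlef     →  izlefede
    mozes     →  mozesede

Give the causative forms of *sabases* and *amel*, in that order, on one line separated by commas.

The pattern is voicing of the final consonant: -ede when the stem ends in a voiceless consonant (*dafvizuh*, *nasat*, *izlef*, *mozes*); -ge when the stem ends in a voiced consonant (*mawrul*, *bovoz*).
*sabases* — final consonant /s/ (voiceless) → -ede → *sabasesede*.
*amel* — final consonant /l/ (voiced) → -ge → *amelge*.

sabasesede, amelge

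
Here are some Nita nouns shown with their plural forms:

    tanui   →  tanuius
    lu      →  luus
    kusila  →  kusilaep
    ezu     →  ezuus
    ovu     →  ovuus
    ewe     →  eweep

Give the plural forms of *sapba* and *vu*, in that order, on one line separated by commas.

sapbaep, vuus

The suffix is conditioned by the last vowel: -us when the last vowel of the stem is a high vowel (*tanui*, *lu*, *ezu*, *ovu*); -ep when the last vowel of the stem is a non-high vowel (*kusila*, *ewe*).
*sapba*: last vowel = /a/, a non-high vowel → -ep → *sapbaep*.
*vu* — last vowel /u/ (a high vowel) → -us → *vuus*.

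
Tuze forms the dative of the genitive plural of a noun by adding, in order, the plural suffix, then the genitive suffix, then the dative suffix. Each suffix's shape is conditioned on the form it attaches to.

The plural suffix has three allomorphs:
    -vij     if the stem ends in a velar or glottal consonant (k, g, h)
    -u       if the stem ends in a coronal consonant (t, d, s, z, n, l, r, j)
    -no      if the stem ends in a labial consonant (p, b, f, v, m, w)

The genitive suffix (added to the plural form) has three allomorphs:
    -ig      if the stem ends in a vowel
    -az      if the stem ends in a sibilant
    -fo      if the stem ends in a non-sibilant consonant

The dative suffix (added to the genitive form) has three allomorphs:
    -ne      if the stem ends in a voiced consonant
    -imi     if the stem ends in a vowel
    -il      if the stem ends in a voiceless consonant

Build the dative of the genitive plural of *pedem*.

pedemnoigne

The final consonant of *pedem* is /m/, which is labial, so the plural suffix is -no, giving *pedemno*.
Since the final sound of the plural form *pedemno* is /o/ (a vowel), it takes -ig, giving *pedemnoig*.
Since the final sound of the genitive form *pedemnoig* is /g/ (a voiced consonant), it takes -ne, giving *pedemnoigne*.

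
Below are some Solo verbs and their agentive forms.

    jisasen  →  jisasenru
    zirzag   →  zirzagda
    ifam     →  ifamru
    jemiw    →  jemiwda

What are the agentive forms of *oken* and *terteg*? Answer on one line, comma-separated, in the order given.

The pattern is nasality of the final consonant: -ru when the stem ends in a nasal (*jisasen*, *ifam*); -da when the stem ends in a non-nasal consonant (*zirzag*, *jemiw*).
*oken*: final consonant = /n/, a nasal → -ru → *okenru*.
Since the final consonant of *terteg* is /g/ (non-nasal), it takes -da, giving *tertegda*.

okenru, tertegda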